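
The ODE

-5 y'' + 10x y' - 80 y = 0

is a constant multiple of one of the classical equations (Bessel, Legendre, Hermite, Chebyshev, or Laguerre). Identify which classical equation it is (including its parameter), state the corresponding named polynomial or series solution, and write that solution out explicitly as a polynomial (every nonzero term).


All three coefficients share the factor -5; dividing through by -5 gives  y'' - 2x y' + 16 y = 0.
This matches the Hermite equation y'' - 2x y' + 2n y = 0 with 2n = 16, so n = 8; the polynomial solution is H_8(x).
With y = sum_k a_k x^k, matching x^k gives (k+2)(k+1) a_{k+2} = 2(k - n) a_k = 2(k - 8) a_k. The right side vanishes at k = 8, so the series with the parity of 8 terminates at degree 8.
Standard normalization: leading coefficient of H_n is 2^n, so a_8 = 2^8 = 256. Work downward with a_k = (k+1)(k+2) a_{k+2} / (2(k - n)):
  a_6 = (7)(8)(256) / (2(6 - 8)) = 14336/(-4) = -3584
  a_4 = (5)(6)(-3584) / (2(4 - 8)) = -107520/(-8) = 13440
  a_2 = (3)(4)(13440) / (2(2 - 8)) = 161280/(-12) = -13440
  a_0 = (1)(2)(-13440) / (2(0 - 8)) = -26880/(-16) = 1680
Hence H_8(x) = 256 x^8 - 3584 x^6 + 13440 x^4 - 13440 x^2 + 1680.

H_8(x); series = 256 x^8 - 3584 x^6 + 13440 x^4 - 13440 x^2 + 1680


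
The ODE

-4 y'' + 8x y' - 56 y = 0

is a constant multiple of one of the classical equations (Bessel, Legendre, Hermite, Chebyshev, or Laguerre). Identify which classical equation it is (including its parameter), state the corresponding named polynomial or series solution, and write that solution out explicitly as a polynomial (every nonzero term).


All three coefficients share the factor -4; dividing through by -4 gives  y'' - 2x y' + 14 y = 0.
This matches the Hermite equation y'' - 2x y' + 2n y = 0 with 2n = 14, so n = 7; the polynomial solution is H_7(x).
With y = sum_k a_k x^k, matching x^k gives (k+2)(k+1) a_{k+2} = 2(k - n) a_k = 2(k - 7) a_k. The right side vanishes at k = 7, so the series with the parity of 7 terminates at degree 7.
Standard normalization: leading coefficient of H_n is 2^n, so a_7 = 2^7 = 128. Work downward with a_k = (k+1)(k+2) a_{k+2} / (2(k - n)):
  a_5 = (6)(7)(128) / (2(5 - 7)) = 5376/(-4) = -1344
  a_3 = (4)(5)(-1344) / (2(3 - 7)) = -26880/(-8) = 3360
  a_1 = (2)(3)(3360) / (2(1 - 7)) = 20160/(-12) = -1680
Hence H_7(x) = 128 x^7 - 1344 x^5 + 3360 x^3 - 1680 x.

H_7(x); series = 128 x^7 - 1344 x^5 + 3360 x^3 - 1680 x


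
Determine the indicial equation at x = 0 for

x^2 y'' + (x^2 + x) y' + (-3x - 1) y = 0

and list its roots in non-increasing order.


Divide by x^2 to reach normal form y'' + P_1(x) y' + P_2(x) y = 0 with P_1(x) = 1 + 1/x and P_2(x) = -3/x - 1/x^2.
x = 0 is a singular point because the y'-coefficient 1 + 1/x has a pole at x = 0 and the y-coefficient -3/x - 1/x^2 has a pole at x = 0.
It is a regular singular point because x P_1(x) = p(x) = x + 1 and x^2 P_2(x) = q(x) = -3x - 1 are polynomials, hence analytic at x = 0.
p(0) = 1,  q(0) = -1.
Indicial equation: r(r-1) + p(0) r + q(0) = 0, i.e. r^2 + (p(0) - 1) r + q(0) = 0, i.e. r^2 - 1 = 0.
Discriminant: (0)^2 - 4(-1) = 4, so r = (0 ± 2)/2.
Solving: r_1 = 1, r_2 = -1.

indicial: r^2 - 1 = 0; roots r_1 = 1, r_2 = -1


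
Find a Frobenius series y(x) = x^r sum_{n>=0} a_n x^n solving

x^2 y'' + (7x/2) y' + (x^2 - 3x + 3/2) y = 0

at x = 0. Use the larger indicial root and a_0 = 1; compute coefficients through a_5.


Write in Frobenius form y'' + (p(x)/x) y' + (q(x)/x^2) y = 0:
  p(x) = 7/2,  q(x) = x^2 - 3x + 3/2.
Indicial equation: r(r-1) + (7/2) r + (3/2) = 0 -> roots r_1 = -1, r_2 = -3/2.
Take r = r_1 = -1. Let y(x) = x^r sum_{n>=0} a_n x^n with a_0 = 1.
Substitute y = x^r sum a_n x^n and match x^{r+n}. The recurrence is
  D(n) a_n - 3 a_{n-1} + 1 a_{n-2} = 0,  where D(n) = (r+n)(r+n-1) + (7/2)(r+n) + (3/2).
  a_n = [3 a_{n-1} - 1 a_{n-2}] / D(n).
Since the indicial polynomial factors as (r - r_1)(r - r_2), D(n) = (r_1 + n - r_1)(r_1 + n - r_2) = n(n + 1/2).
Evaluating step by step (a_0 = 1):
  n = 1: D(1) = 1(1 + 1/2) = 3/2; numerator = 3(1) = 3; a_1 = (3)/(3/2) = 2
  n = 2: D(2) = 2(2 + 1/2) = 5; numerator = 3(2) - 1(1) = 5; a_2 = (5)/(5) = 1
  n = 3: D(3) = 3(3 + 1/2) = 21/2; numerator = 3(1) - 1(2) = 1; a_3 = (1)/(21/2) = 2/21
  n = 4: D(4) = 4(4 + 1/2) = 18; numerator = 3(2/21) - 1(1) = -5/7; a_4 = (-5/7)/(18) = -5/126
  n = 5: D(5) = 5(5 + 1/2) = 55/2; numerator = 3(-5/126) - 1(2/21) = -3/14; a_5 = (-3/14)/(55/2) = -3/385

r = -1; a_0 = 1; a_1 = 2; a_2 = 1; a_3 = 2/21; a_4 = -5/126; a_5 = -3/385


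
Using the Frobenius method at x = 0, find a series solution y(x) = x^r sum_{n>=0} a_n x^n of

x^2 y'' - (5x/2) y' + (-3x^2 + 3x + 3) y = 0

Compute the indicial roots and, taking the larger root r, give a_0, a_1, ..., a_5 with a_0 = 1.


Write in Frobenius form y'' + (p(x)/x) y' + (q(x)/x^2) y = 0:
  p(x) = -5/2,  q(x) = -3x^2 + 3x + 3.
Indicial equation: r(r-1) + (-5/2) r + (3) = 0 -> roots r_1 = 2, r_2 = 3/2.
Take r = r_1 = 2. Let y(x) = x^r sum_{n>=0} a_n x^n with a_0 = 1.
Substitute y = x^r sum a_n x^n and match x^{r+n}. The recurrence is
  D(n) a_n + 3 a_{n-1} - 3 a_{n-2} = 0,  where D(n) = (r+n)(r+n-1) + (-5/2)(r+n) + (3).
  a_n = [-3 a_{n-1} + 3 a_{n-2}] / D(n).
Since the indicial polynomial factors as (r - r_1)(r - r_2), D(n) = (r_1 + n - r_1)(r_1 + n - r_2) = n(n + 1/2).
Evaluating step by step (a_0 = 1):
  n = 1: D(1) = 1(1 + 1/2) = 3/2; numerator = -3(1) = -3; a_1 = (-3)/(3/2) = -2
  n = 2: D(2) = 2(2 + 1/2) = 5; numerator = -3(-2) + 3(1) = 9; a_2 = (9)/(5) = 9/5
  n = 3: D(3) = 3(3 + 1/2) = 21/2; numerator = -3(9/5) + 3(-2) = -57/5; a_3 = (-57/5)/(21/2) = -38/35
  n = 4: D(4) = 4(4 + 1/2) = 18; numerator = -3(-38/35) + 3(9/5) = 303/35; a_4 = (303/35)/(18) = 101/210
  n = 5: D(5) = 5(5 + 1/2) = 55/2; numerator = -3(101/210) + 3(-38/35) = -47/10; a_5 = (-47/10)/(55/2) = -47/275

r = 2; a_0 = 1; a_1 = -2; a_2 = 9/5; a_3 = -38/35; a_4 = 101/210; a_5 = -47/275


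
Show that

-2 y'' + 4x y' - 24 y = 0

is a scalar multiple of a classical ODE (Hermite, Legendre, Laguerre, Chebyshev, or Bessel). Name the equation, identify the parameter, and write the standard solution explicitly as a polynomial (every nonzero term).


All three coefficients share the factor -2; dividing through by -2 gives  y'' - 2x y' + 12 y = 0.
This matches the Hermite equation y'' - 2x y' + 2n y = 0 with 2n = 12, so n = 6; the polynomial solution is H_6(x).
With y = sum_k a_k x^k, matching x^k gives (k+2)(k+1) a_{k+2} = 2(k - n) a_k = 2(k - 6) a_k. The right side vanishes at k = 6, so the series with the parity of 6 terminates at degree 6.
Standard normalization: leading coefficient of H_n is 2^n, so a_6 = 2^6 = 64. Work downward with a_k = (k+1)(k+2) a_{k+2} / (2(k - n)):
  a_4 = (5)(6)(64) / (2(4 - 6)) = 1920/(-4) = -480
  a_2 = (3)(4)(-480) / (2(2 - 6)) = -5760/(-8) = 720
  a_0 = (1)(2)(720) / (2(0 - 6)) = 1440/(-12) = -120
Hence H_6(x) = 64 x^6 - 480 x^4 + 720 x^2 - 120.

H_6(x); series = 64 x^6 - 480 x^4 + 720 x^2 - 120


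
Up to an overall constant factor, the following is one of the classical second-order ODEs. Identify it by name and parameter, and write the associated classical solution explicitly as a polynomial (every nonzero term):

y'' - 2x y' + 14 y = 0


The equation is already in a standard form:  y'' - 2x y' + 14 y = 0.
This matches the Hermite equation y'' - 2x y' + 2n y = 0 with 2n = 14, so n = 7; the polynomial solution is H_7(x).
With y = sum_k a_k x^k, matching x^k gives (k+2)(k+1) a_{k+2} = 2(k - n) a_k = 2(k - 7) a_k. The right side vanishes at k = 7, so the series with the parity of 7 terminates at degree 7.
Standard normalization: leading coefficient of H_n is 2^n, so a_7 = 2^7 = 128. Work downward with a_k = (k+1)(k+2) a_{k+2} / (2(k - n)):
  a_5 = (6)(7)(128) / (2(5 - 7)) = 5376/(-4) = -1344
  a_3 = (4)(5)(-1344) / (2(3 - 7)) = -26880/(-8) = 3360
  a_1 = (2)(3)(3360) / (2(1 - 7)) = 20160/(-12) = -1680
Hence H_7(x) = 128 x^7 - 1344 x^5 + 3360 x^3 - 1680 x.

H_7(x); series = 128 x^7 - 1344 x^5 + 3360 x^3 - 1680 x


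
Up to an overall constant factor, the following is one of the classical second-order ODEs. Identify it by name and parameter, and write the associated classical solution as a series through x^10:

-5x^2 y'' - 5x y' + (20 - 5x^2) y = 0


All three coefficients share the factor -5; dividing through by -5 gives  x^2 y'' + x y' + (x^2 - 4) y = 0.
This matches the Bessel equation x^2 y'' + x y' + (x^2 - nu^2) y = 0 with nu^2 = 4, so nu = 2; the solution bounded at x = 0 is J_2(x).
Frobenius at x = 0: indicial roots ±nu; for r = nu the recurrence k(k + 2nu) c_k = -c_{k-2} gives the standard series J_nu(x) = sum_{k>=0} (-1)^k / (k! (k+nu)!) (x/2)^(2k+nu). Evaluate the first 5 terms:
  k = 0: (-1)^0 / (0! * 2! * 2^2) x^2 = 1/(1*2*4) x^2 = (1/8) x^2
  k = 1: (-1)^1 / (1! * 3! * 2^4) x^4 = -1/(1*6*16) x^4 = (-1/96) x^4
  k = 2: (-1)^2 / (2! * 4! * 2^6) x^6 = 1/(2*24*64) x^6 = (1/3072) x^6
  k = 3: (-1)^3 / (3! * 5! * 2^8) x^8 = -1/(6*120*256) x^8 = (-1/184320) x^8
  k = 4: (-1)^4 / (4! * 6! * 2^10) x^10 = 1/(24*720*1024) x^10 = (1/17694720) x^10
Hence J_2(x) = x^10/17694720 - x^8/184320 + x^6/3072 - x^4/96 + x^2/8 + ....

J_2(x); series = x^10/17694720 - x^8/184320 + x^6/3072 - x^4/96 + x^2/8


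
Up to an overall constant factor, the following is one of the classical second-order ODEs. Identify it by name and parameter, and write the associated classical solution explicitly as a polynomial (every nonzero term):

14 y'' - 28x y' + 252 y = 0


All three coefficients share the factor 14; dividing through by 14 gives  y'' - 2x y' + 18 y = 0.
This matches the Hermite equation y'' - 2x y' + 2n y = 0 with 2n = 18, so n = 9; the polynomial solution is H_9(x).
With y = sum_k a_k x^k, matching x^k gives (k+2)(k+1) a_{k+2} = 2(k - n) a_k = 2(k - 9) a_k. The right side vanishes at k = 9, so the series with the parity of 9 terminates at degree 9.
Standard normalization: leading coefficient of H_n is 2^n, so a_9 = 2^9 = 512. Work downward with a_k = (k+1)(k+2) a_{k+2} / (2(k - n)):
  a_7 = (8)(9)(512) / (2(7 - 9)) = 36864/(-4) = -9216
  a_5 = (6)(7)(-9216) / (2(5 - 9)) = -387072/(-8) = 48384
  a_3 = (4)(5)(48384) / (2(3 - 9)) = 967680/(-12) = -80640
  a_1 = (2)(3)(-80640) / (2(1 - 9)) = -483840/(-16) = 30240
Hence H_9(x) = 512 x^9 - 9216 x^7 + 48384 x^5 - 80640 x^3 + 30240 x.

H_9(x); series = 512 x^9 - 9216 x^7 + 48384 x^5 - 80640 x^3 + 30240 x


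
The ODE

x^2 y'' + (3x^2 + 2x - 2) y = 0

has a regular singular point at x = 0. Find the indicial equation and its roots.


Divide by x^2 to reach normal form y'' + P_1(x) y' + P_2(x) y = 0 with P_1(x) = 0 and P_2(x) = 3 + 2/x - 2/x^2.
x = 0 is a singular point because the y-coefficient 3 + 2/x - 2/x^2 has a pole at x = 0.
It is a regular singular point because x P_1(x) = p(x) = 0 and x^2 P_2(x) = q(x) = 3x^2 + 2x - 2 are polynomials, hence analytic at x = 0.
p(0) = 0,  q(0) = -2.
Indicial equation: r(r-1) + p(0) r + q(0) = 0, i.e. r^2 + (p(0) - 1) r + q(0) = 0, i.e. r^2 - 1 r - 2 = 0.
Discriminant: (-1)^2 - 4(-2) = 9, so r = (1 ± 3)/2.
Solving: r_1 = 2, r_2 = -1.

indicial: r^2 - 1 r - 2 = 0; roots r_1 = 2, r_2 = -1


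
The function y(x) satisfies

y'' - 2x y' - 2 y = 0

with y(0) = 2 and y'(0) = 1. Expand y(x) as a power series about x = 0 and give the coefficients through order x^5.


Ansatz: y(x) = sum_{n>=0} a_n x^n, so y'(x) = sum_{n>=1} n a_n x^(n-1) and y''(x) = sum_{n>=2} n(n-1) a_n x^(n-2).
Substitute into P(x) y'' + Q(x) y' + R(x) y = 0 with P(x) = 1, Q(x) = -2x, R(x) = -2, and match powers of x.
Initial conditions: a_0 = 2, a_1 = 1.
Setting the coefficient of each power of x to zero and solving order by order (substituting the coefficients already found):
  x^0: 2 a_2 - 2 a_0 = 0  ->  2 a_2 = 2 a_0 = 4  ->  a_2 = 2
  x^1: 6 a_3 - 4 a_1 = 0  ->  6 a_3 = 4 a_1 = 4  ->  a_3 = 2/3
  x^2: 12 a_4 - 6 a_2 = 0  ->  12 a_4 = 6 a_2 = 12  ->  a_4 = 1
  x^3: 20 a_5 - 8 a_3 = 0  ->  20 a_5 = 8 a_3 = 16/3  ->  a_5 = 4/15
Truncated series: y(x) = 2 + x + 2 x^2 + (2/3) x^3 + x^4 + (4/15) x^5 + O(x^6).

a_0 = 2; a_1 = 1; a_2 = 2; a_3 = 2/3; a_4 = 1; a_5 = 4/15


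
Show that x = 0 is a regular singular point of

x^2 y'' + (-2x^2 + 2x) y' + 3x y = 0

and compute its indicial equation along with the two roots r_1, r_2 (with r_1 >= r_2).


Divide by x^2 to reach normal form y'' + P_1(x) y' + P_2(x) y = 0 with P_1(x) = -2 + 2/x and P_2(x) = 3/x.
x = 0 is a singular point because the y'-coefficient -2 + 2/x has a pole at x = 0 and the y-coefficient 3/x has a pole at x = 0.
It is a regular singular point because x P_1(x) = p(x) = 2 - 2x and x^2 P_2(x) = q(x) = 3x are polynomials, hence analytic at x = 0.
p(0) = 2,  q(0) = 0.
Indicial equation: r(r-1) + p(0) r + q(0) = 0, i.e. r^2 + (p(0) - 1) r + q(0) = 0, i.e. r^2 + 1 r = 0.
Discriminant: (1)^2 - 4(0) = 1, so r = (-1 ± 1)/2.
Solving: r_1 = 0, r_2 = -1.

indicial: r^2 + 1 r = 0; roots r_1 = 0, r_2 = -1


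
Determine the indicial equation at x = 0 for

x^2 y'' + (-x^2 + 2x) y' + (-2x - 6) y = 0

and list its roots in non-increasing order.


Divide by x^2 to reach normal form y'' + P_1(x) y' + P_2(x) y = 0 with P_1(x) = -1 + 2/x and P_2(x) = -2/x - 6/x^2.
x = 0 is a singular point because the y'-coefficient -1 + 2/x has a pole at x = 0 and the y-coefficient -2/x - 6/x^2 has a pole at x = 0.
It is a regular singular point because x P_1(x) = p(x) = 2 - x and x^2 P_2(x) = q(x) = -2x - 6 are polynomials, hence analytic at x = 0.
p(0) = 2,  q(0) = -6.
Indicial equation: r(r-1) + p(0) r + q(0) = 0, i.e. r^2 + (p(0) - 1) r + q(0) = 0, i.e. r^2 + 1 r - 6 = 0.
Discriminant: (1)^2 - 4(-6) = 25, so r = (-1 ± 5)/2.
Solving: r_1 = 2, r_2 = -3.

indicial: r^2 + 1 r - 6 = 0; roots r_1 = 2, r_2 = -3


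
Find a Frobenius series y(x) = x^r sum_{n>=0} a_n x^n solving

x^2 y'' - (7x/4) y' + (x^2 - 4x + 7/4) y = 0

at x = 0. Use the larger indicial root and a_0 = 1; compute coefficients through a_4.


Write in Frobenius form y'' + (p(x)/x) y' + (q(x)/x^2) y = 0:
  p(x) = -7/4,  q(x) = x^2 - 4x + 7/4.
Indicial equation: r(r-1) + (-7/4) r + (7/4) = 0 -> roots r_1 = 7/4, r_2 = 1.
Take r = r_1 = 7/4. Let y(x) = x^r sum_{n>=0} a_n x^n with a_0 = 1.
Substitute y = x^r sum a_n x^n and match x^{r+n}. The recurrence is
  D(n) a_n - 4 a_{n-1} + 1 a_{n-2} = 0,  where D(n) = (r+n)(r+n-1) + (-7/4)(r+n) + (7/4).
  a_n = [4 a_{n-1} - 1 a_{n-2}] / D(n).
Since the indicial polynomial factors as (r - r_1)(r - r_2), D(n) = (r_1 + n - r_1)(r_1 + n - r_2) = n(n + 3/4).
Evaluating step by step (a_0 = 1):
  n = 1: D(1) = 1(1 + 3/4) = 7/4; numerator = 4(1) = 4; a_1 = (4)/(7/4) = 16/7
  n = 2: D(2) = 2(2 + 3/4) = 11/2; numerator = 4(16/7) - 1(1) = 57/7; a_2 = (57/7)/(11/2) = 114/77
  n = 3: D(3) = 3(3 + 3/4) = 45/4; numerator = 4(114/77) - 1(16/7) = 40/11; a_3 = (40/11)/(45/4) = 32/99
  n = 4: D(4) = 4(4 + 3/4) = 19; numerator = 4(32/99) - 1(114/77) = -130/693; a_4 = (-130/693)/(19) = -130/13167

r = 7/4; a_0 = 1; a_1 = 16/7; a_2 = 114/77; a_3 = 32/99; a_4 = -130/13167


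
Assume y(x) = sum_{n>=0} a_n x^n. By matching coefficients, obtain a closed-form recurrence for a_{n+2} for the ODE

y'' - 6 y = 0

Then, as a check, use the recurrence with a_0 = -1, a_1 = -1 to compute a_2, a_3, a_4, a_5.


Substitute y = sum_n a_n x^n into y'' + (const) y = 0.
y''(x) = sum_{n>=0} (n+2)(n+1) a_{n+2} x^n.
The ODE becomes sum_n [(n+2)(n+1) a_{n+2} - 6 a_n] x^n = 0.
Setting each coefficient to zero gives the recurrence:
  (n+2)(n+1) a_{n+2} - 6 a_n = 0,
  a_{n+2} = 6 / ((n+1)(n+2)) a_n.

Check with a_0 = -1, a_1 = -1 (apply the recurrence for n = 0, 1, 2, 3): a_0 = -1, a_1 = -1, a_2 = -3, a_3 = -1, a_4 = -3/2, a_5 = -3/10.

a_{n+2} = 6/((n+1)(n+2)) * a_n; check: a_0 = -1, a_1 = -1, a_2 = -3, a_3 = -1, a_4 = -3/2, a_5 = -3/10


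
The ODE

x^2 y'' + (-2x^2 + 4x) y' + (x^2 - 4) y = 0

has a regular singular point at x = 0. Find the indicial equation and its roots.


Divide by x^2 to reach normal form y'' + P_1(x) y' + P_2(x) y = 0 with P_1(x) = -2 + 4/x and P_2(x) = 1 - 4/x^2.
x = 0 is a singular point because the y'-coefficient -2 + 4/x has a pole at x = 0 and the y-coefficient 1 - 4/x^2 has a pole at x = 0.
It is a regular singular point because x P_1(x) = p(x) = 4 - 2x and x^2 P_2(x) = q(x) = x^2 - 4 are polynomials, hence analytic at x = 0.
p(0) = 4,  q(0) = -4.
Indicial equation: r(r-1) + p(0) r + q(0) = 0, i.e. r^2 + (p(0) - 1) r + q(0) = 0, i.e. r^2 + 3 r - 4 = 0.
Discriminant: (3)^2 - 4(-4) = 25, so r = (-3 ± 5)/2.
Solving: r_1 = 1, r_2 = -4.

indicial: r^2 + 3 r - 4 = 0; roots r_1 = 1, r_2 = -4


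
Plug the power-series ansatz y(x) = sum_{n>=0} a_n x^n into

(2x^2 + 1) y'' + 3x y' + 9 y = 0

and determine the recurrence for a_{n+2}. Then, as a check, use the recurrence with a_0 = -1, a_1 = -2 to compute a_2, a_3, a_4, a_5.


Substitute y = sum_n a_n x^n.
(1 + 2 x^2) y'' contributes (n+2)(n+1) a_{n+2} + 2 n(n-1) a_n at x^n.
3 x y'(x) contributes 3 n a_n at x^n.
9 y(x) contributes 9 a_n at x^n.
Matching x^n: (n+2)(n+1) a_{n+2} + (2 n(n-1) + 3 n + 9) a_n = 0.
Thus a_{n+2} = (-2 n(n-1) - 3 n - 9) / ((n+1)(n+2)) * a_n.

Check with a_0 = -1, a_1 = -2 (apply the recurrence for n = 0, 1, 2, 3): a_0 = -1, a_1 = -2, a_2 = 9/2, a_3 = 4, a_4 = -57/8, a_5 = -6.

a_(n+2) = (-2 n(n-1) - 3 n - 9) / ((n+1)(n+2)) * a_n; check: a_0 = -1, a_1 = -2, a_2 = 9/2, a_3 = 4, a_4 = -57/8, a_5 = -6


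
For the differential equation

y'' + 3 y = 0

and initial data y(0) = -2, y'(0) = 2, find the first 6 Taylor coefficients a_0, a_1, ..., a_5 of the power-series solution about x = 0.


Ansatz: y(x) = sum_{n>=0} a_n x^n, so y'(x) = sum_{n>=1} n a_n x^(n-1) and y''(x) = sum_{n>=2} n(n-1) a_n x^(n-2).
Substitute into P(x) y'' + Q(x) y' + R(x) y = 0 with P(x) = 1, Q(x) = 0, R(x) = 3, and match powers of x.
Initial conditions: a_0 = -2, a_1 = 2.
Setting the coefficient of each power of x to zero and solving order by order (substituting the coefficients already found):
  x^0: 2 a_2 + 3 a_0 = 0  ->  2 a_2 = -3 a_0 = 6  ->  a_2 = 3
  x^1: 6 a_3 + 3 a_1 = 0  ->  6 a_3 = -3 a_1 = -6  ->  a_3 = -1
  x^2: 12 a_4 + 3 a_2 = 0  ->  12 a_4 = -3 a_2 = -9  ->  a_4 = -3/4
  x^3: 20 a_5 + 3 a_3 = 0  ->  20 a_5 = -3 a_3 = 3  ->  a_5 = 3/20
Truncated series: y(x) = -2 + 2 x + 3 x^2 - x^3 - (3/4) x^4 + (3/20) x^5 + O(x^6).

a_0 = -2; a_1 = 2; a_2 = 3; a_3 = -1; a_4 = -3/4; a_5 = 3/20


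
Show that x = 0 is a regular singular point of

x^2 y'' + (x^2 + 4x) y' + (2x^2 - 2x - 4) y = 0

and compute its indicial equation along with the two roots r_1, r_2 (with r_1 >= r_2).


Divide by x^2 to reach normal form y'' + P_1(x) y' + P_2(x) y = 0 with P_1(x) = 1 + 4/x and P_2(x) = 2 - 2/x - 4/x^2.
x = 0 is a singular point because the y'-coefficient 1 + 4/x has a pole at x = 0 and the y-coefficient 2 - 2/x - 4/x^2 has a pole at x = 0.
It is a regular singular point because x P_1(x) = p(x) = x + 4 and x^2 P_2(x) = q(x) = 2x^2 - 2x - 4 are polynomials, hence analytic at x = 0.
p(0) = 4,  q(0) = -4.
Indicial equation: r(r-1) + p(0) r + q(0) = 0, i.e. r^2 + (p(0) - 1) r + q(0) = 0, i.e. r^2 + 3 r - 4 = 0.
Discriminant: (3)^2 - 4(-4) = 25, so r = (-3 ± 5)/2.
Solving: r_1 = 1, r_2 = -4.

indicial: r^2 + 3 r - 4 = 0; roots r_1 = 1, r_2 = -4


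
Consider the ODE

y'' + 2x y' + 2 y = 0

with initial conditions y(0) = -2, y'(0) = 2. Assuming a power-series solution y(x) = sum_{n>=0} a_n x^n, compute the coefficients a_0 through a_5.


Ansatz: y(x) = sum_{n>=0} a_n x^n, so y'(x) = sum_{n>=1} n a_n x^(n-1) and y''(x) = sum_{n>=2} n(n-1) a_n x^(n-2).
Substitute into P(x) y'' + Q(x) y' + R(x) y = 0 with P(x) = 1, Q(x) = 2x, R(x) = 2, and match powers of x.
Initial conditions: a_0 = -2, a_1 = 2.
Setting the coefficient of each power of x to zero and solving order by order (substituting the coefficients already found):
  x^0: 2 a_2 + 2 a_0 = 0  ->  2 a_2 = -2 a_0 = 4  ->  a_2 = 2
  x^1: 6 a_3 + 4 a_1 = 0  ->  6 a_3 = -4 a_1 = -8  ->  a_3 = -4/3
  x^2: 12 a_4 + 6 a_2 = 0  ->  12 a_4 = -6 a_2 = -12  ->  a_4 = -1
  x^3: 20 a_5 + 8 a_3 = 0  ->  20 a_5 = -8 a_3 = 32/3  ->  a_5 = 8/15
Truncated series: y(x) = -2 + 2 x + 2 x^2 - (4/3) x^3 - x^4 + (8/15) x^5 + O(x^6).

a_0 = -2; a_1 = 2; a_2 = 2; a_3 = -4/3; a_4 = -1; a_5 = 8/15


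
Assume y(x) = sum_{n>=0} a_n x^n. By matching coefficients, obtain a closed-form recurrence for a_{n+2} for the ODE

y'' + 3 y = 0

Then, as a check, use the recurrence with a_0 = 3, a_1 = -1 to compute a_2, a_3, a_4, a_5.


Substitute y = sum_n a_n x^n into y'' + (const) y = 0.
y''(x) = sum_{n>=0} (n+2)(n+1) a_{n+2} x^n.
The ODE becomes sum_n [(n+2)(n+1) a_{n+2} + 3 a_n] x^n = 0.
Setting each coefficient to zero gives the recurrence:
  (n+2)(n+1) a_{n+2} + 3 a_n = 0,
  a_{n+2} = -3 / ((n+1)(n+2)) a_n.

Check with a_0 = 3, a_1 = -1 (apply the recurrence for n = 0, 1, 2, 3): a_0 = 3, a_1 = -1, a_2 = -9/2, a_3 = 1/2, a_4 = 9/8, a_5 = -3/40.

a_{n+2} = -3/((n+1)(n+2)) * a_n; check: a_0 = 3, a_1 = -1, a_2 = -9/2, a_3 = 1/2, a_4 = 9/8, a_5 = -3/40


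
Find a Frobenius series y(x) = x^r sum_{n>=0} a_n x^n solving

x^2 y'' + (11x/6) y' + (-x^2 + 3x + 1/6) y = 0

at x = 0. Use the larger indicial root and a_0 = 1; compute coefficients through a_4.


Write in Frobenius form y'' + (p(x)/x) y' + (q(x)/x^2) y = 0:
  p(x) = 11/6,  q(x) = -x^2 + 3x + 1/6.
Indicial equation: r(r-1) + (11/6) r + (1/6) = 0 -> roots r_1 = -1/3, r_2 = -1/2.
Take r = r_1 = -1/3. Let y(x) = x^r sum_{n>=0} a_n x^n with a_0 = 1.
Substitute y = x^r sum a_n x^n and match x^{r+n}. The recurrence is
  D(n) a_n + 3 a_{n-1} - 1 a_{n-2} = 0,  where D(n) = (r+n)(r+n-1) + (11/6)(r+n) + (1/6).
  a_n = [-3 a_{n-1} + 1 a_{n-2}] / D(n).
Since the indicial polynomial factors as (r - r_1)(r - r_2), D(n) = (r_1 + n - r_1)(r_1 + n - r_2) = n(n + 1/6).
Evaluating step by step (a_0 = 1):
  n = 1: D(1) = 1(1 + 1/6) = 7/6; numerator = -3(1) = -3; a_1 = (-3)/(7/6) = -18/7
  n = 2: D(2) = 2(2 + 1/6) = 13/3; numerator = -3(-18/7) + 1(1) = 61/7; a_2 = (61/7)/(13/3) = 183/91
  n = 3: D(3) = 3(3 + 1/6) = 19/2; numerator = -3(183/91) + 1(-18/7) = -783/91; a_3 = (-783/91)/(19/2) = -1566/1729
  n = 4: D(4) = 4(4 + 1/6) = 50/3; numerator = -3(-1566/1729) + 1(183/91) = 8175/1729; a_4 = (8175/1729)/(50/3) = 981/3458

r = -1/3; a_0 = 1; a_1 = -18/7; a_2 = 183/91; a_3 = -1566/1729; a_4 = 981/3458


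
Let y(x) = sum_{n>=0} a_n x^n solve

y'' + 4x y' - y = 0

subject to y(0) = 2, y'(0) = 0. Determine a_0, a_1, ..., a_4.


Ansatz: y(x) = sum_{n>=0} a_n x^n, so y'(x) = sum_{n>=1} n a_n x^(n-1) and y''(x) = sum_{n>=2} n(n-1) a_n x^(n-2).
Substitute into P(x) y'' + Q(x) y' + R(x) y = 0 with P(x) = 1, Q(x) = 4x, R(x) = -1, and match powers of x.
Initial conditions: a_0 = 2, a_1 = 0.
Setting the coefficient of each power of x to zero and solving order by order (substituting the coefficients already found):
  x^0: 2 a_2 - a_0 = 0  ->  2 a_2 = a_0 = 2  ->  a_2 = 1
  x^1: 6 a_3 + 3 a_1 = 0  ->  6 a_3 = -3 a_1 = 0  ->  a_3 = 0
  x^2: 12 a_4 + 7 a_2 = 0  ->  12 a_4 = -7 a_2 = -7  ->  a_4 = -7/12
Truncated series: y(x) = 2 + x^2 - (7/12) x^4 + O(x^5).

a_0 = 2; a_1 = 0; a_2 = 1; a_3 = 0; a_4 = -7/12


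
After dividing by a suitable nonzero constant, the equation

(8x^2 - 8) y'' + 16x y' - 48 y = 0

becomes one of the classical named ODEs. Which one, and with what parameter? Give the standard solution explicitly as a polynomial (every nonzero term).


All three coefficients share the factor -8; dividing through by -8 gives  (1 - x^2) y'' - 2x y' + 6 y = 0.
This matches the Legendre equation (1 - x^2) y'' - 2x y' + n(n+1) y = 0 (note the -2x y' term) with n(n+1) = 6, so n = 2; the polynomial solution is P_2(x).
With y = sum_k a_k x^k, matching x^k gives (k+2)(k+1) a_{k+2} = [k(k+1) - n(n+1)] a_k = (k - 2)(k + 3) a_k. The right side vanishes at k = 2, so the series with the parity of 2 terminates at degree 2.
Standard normalization (P_n(1) = 1): leading coefficient (2n)!/(2^n (n!)^2) = 24/(4*4) = 3/2, so a_2 = 3/2. Work downward with a_k = (k+1)(k+2) a_{k+2} / ((k - 2)(k + 3)):
  a_0 = (1)(2)(3/2) / ((0 - 2)(0 + 3)) = 3/(-6) = -1/2
Hence P_2(x) = 3 x^2/2 - 1/2.

P_2(x); series = 3 x^2/2 - 1/2


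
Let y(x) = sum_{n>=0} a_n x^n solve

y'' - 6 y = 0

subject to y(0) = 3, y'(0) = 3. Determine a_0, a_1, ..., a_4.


Ansatz: y(x) = sum_{n>=0} a_n x^n, so y'(x) = sum_{n>=1} n a_n x^(n-1) and y''(x) = sum_{n>=2} n(n-1) a_n x^(n-2).
Substitute into P(x) y'' + Q(x) y' + R(x) y = 0 with P(x) = 1, Q(x) = 0, R(x) = -6, and match powers of x.
Initial conditions: a_0 = 3, a_1 = 3.
Setting the coefficient of each power of x to zero and solving order by order (substituting the coefficients already found):
  x^0: 2 a_2 - 6 a_0 = 0  ->  2 a_2 = 6 a_0 = 18  ->  a_2 = 9
  x^1: 6 a_3 - 6 a_1 = 0  ->  6 a_3 = 6 a_1 = 18  ->  a_3 = 3
  x^2: 12 a_4 - 6 a_2 = 0  ->  12 a_4 = 6 a_2 = 54  ->  a_4 = 9/2
Truncated series: y(x) = 3 + 3 x + 9 x^2 + 3 x^3 + (9/2) x^4 + O(x^5).

a_0 = 3; a_1 = 3; a_2 = 9; a_3 = 3; a_4 = 9/2


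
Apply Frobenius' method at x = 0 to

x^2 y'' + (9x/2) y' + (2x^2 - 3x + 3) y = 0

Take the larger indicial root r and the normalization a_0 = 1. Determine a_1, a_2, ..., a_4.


Write in Frobenius form y'' + (p(x)/x) y' + (q(x)/x^2) y = 0:
  p(x) = 9/2,  q(x) = 2x^2 - 3x + 3.
Indicial equation: r(r-1) + (9/2) r + (3) = 0 -> roots r_1 = -3/2, r_2 = -2.
Take r = r_1 = -3/2. Let y(x) = x^r sum_{n>=0} a_n x^n with a_0 = 1.
Substitute y = x^r sum a_n x^n and match x^{r+n}. The recurrence is
  D(n) a_n - 3 a_{n-1} + 2 a_{n-2} = 0,  where D(n) = (r+n)(r+n-1) + (9/2)(r+n) + (3).
  a_n = [3 a_{n-1} - 2 a_{n-2}] / D(n).
Since the indicial polynomial factors as (r - r_1)(r - r_2), D(n) = (r_1 + n - r_1)(r_1 + n - r_2) = n(n + 1/2).
Evaluating step by step (a_0 = 1):
  n = 1: D(1) = 1(1 + 1/2) = 3/2; numerator = 3(1) = 3; a_1 = (3)/(3/2) = 2
  n = 2: D(2) = 2(2 + 1/2) = 5; numerator = 3(2) - 2(1) = 4; a_2 = (4)/(5) = 4/5
  n = 3: D(3) = 3(3 + 1/2) = 21/2; numerator = 3(4/5) - 2(2) = -8/5; a_3 = (-8/5)/(21/2) = -16/105
  n = 4: D(4) = 4(4 + 1/2) = 18; numerator = 3(-16/105) - 2(4/5) = -72/35; a_4 = (-72/35)/(18) = -4/35

r = -3/2; a_0 = 1; a_1 = 2; a_2 = 4/5; a_3 = -16/105; a_4 = -4/35


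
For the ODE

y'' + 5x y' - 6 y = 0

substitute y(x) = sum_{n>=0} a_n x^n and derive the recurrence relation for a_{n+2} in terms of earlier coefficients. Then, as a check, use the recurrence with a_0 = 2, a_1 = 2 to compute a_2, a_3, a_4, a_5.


Substitute y = sum_n a_n x^n.
y''(x) has coefficient (n+2)(n+1) a_{n+2} at x^n;
5 x y'(x) has coefficient 5 n a_n at x^n (shift);
-6 y(x) has coefficient -6 a_n at x^n.
Matching x^n: (n+2)(n+1) a_{n+2} + (5n - 6) a_n = 0.
Thus a_{n+2} = (-5n + 6) / ((n+1)(n+2)) * a_n.

Check with a_0 = 2, a_1 = 2 (apply the recurrence for n = 0, 1, 2, 3): a_0 = 2, a_1 = 2, a_2 = 6, a_3 = 1/3, a_4 = -2, a_5 = -3/20.

a_(n+2) = (-5n + 6) / ((n+1)(n+2)) * a_n; check: a_0 = 2, a_1 = 2, a_2 = 6, a_3 = 1/3, a_4 = -2, a_5 = -3/20


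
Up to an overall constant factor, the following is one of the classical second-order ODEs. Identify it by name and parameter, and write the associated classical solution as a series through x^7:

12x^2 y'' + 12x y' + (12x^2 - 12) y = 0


All three coefficients share the factor 12; dividing through by 12 gives  x^2 y'' + x y' + (x^2 - 1) y = 0.
This matches the Bessel equation x^2 y'' + x y' + (x^2 - nu^2) y = 0 with nu^2 = 1, so nu = 1; the solution bounded at x = 0 is J_1(x).
Frobenius at x = 0: indicial roots ±nu; for r = nu the recurrence k(k + 2nu) c_k = -c_{k-2} gives the standard series J_nu(x) = sum_{k>=0} (-1)^k / (k! (k+nu)!) (x/2)^(2k+nu). Evaluate the first 4 terms:
  k = 0: (-1)^0 / (0! * 1! * 2^1) x^1 = 1/(1*1*2) x^1 = (1/2) x^1
  k = 1: (-1)^1 / (1! * 2! * 2^3) x^3 = -1/(1*2*8) x^3 = (-1/16) x^3
  k = 2: (-1)^2 / (2! * 3! * 2^5) x^5 = 1/(2*6*32) x^5 = (1/384) x^5
  k = 3: (-1)^3 / (3! * 4! * 2^7) x^7 = -1/(6*24*128) x^7 = (-1/18432) x^7
Hence J_1(x) = -x^7/18432 + x^5/384 - x^3/16 + x/2 + ....

J_1(x); series = -x^7/18432 + x^5/384 - x^3/16 + x/2


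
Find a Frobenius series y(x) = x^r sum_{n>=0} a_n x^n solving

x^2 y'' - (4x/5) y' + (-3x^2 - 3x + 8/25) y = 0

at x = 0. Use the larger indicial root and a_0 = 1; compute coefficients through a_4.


Write in Frobenius form y'' + (p(x)/x) y' + (q(x)/x^2) y = 0:
  p(x) = -4/5,  q(x) = -3x^2 - 3x + 8/25.
Indicial equation: r(r-1) + (-4/5) r + (8/25) = 0 -> roots r_1 = 8/5, r_2 = 1/5.
Take r = r_1 = 8/5. Let y(x) = x^r sum_{n>=0} a_n x^n with a_0 = 1.
Substitute y = x^r sum a_n x^n and match x^{r+n}. The recurrence is
  D(n) a_n - 3 a_{n-1} - 3 a_{n-2} = 0,  where D(n) = (r+n)(r+n-1) + (-4/5)(r+n) + (8/25).
  a_n = [3 a_{n-1} + 3 a_{n-2}] / D(n).
Since the indicial polynomial factors as (r - r_1)(r - r_2), D(n) = (r_1 + n - r_1)(r_1 + n - r_2) = n(n + 7/5).
Evaluating step by step (a_0 = 1):
  n = 1: D(1) = 1(1 + 7/5) = 12/5; numerator = 3(1) = 3; a_1 = (3)/(12/5) = 5/4
  n = 2: D(2) = 2(2 + 7/5) = 34/5; numerator = 3(5/4) + 3(1) = 27/4; a_2 = (27/4)/(34/5) = 135/136
  n = 3: D(3) = 3(3 + 7/5) = 66/5; numerator = 3(135/136) + 3(5/4) = 915/136; a_3 = (915/136)/(66/5) = 1525/2992
  n = 4: D(4) = 4(4 + 7/5) = 108/5; numerator = 3(1525/2992) + 3(135/136) = 13485/2992; a_4 = (13485/2992)/(108/5) = 22475/107712

r = 8/5; a_0 = 1; a_1 = 5/4; a_2 = 135/136; a_3 = 1525/2992; a_4 = 22475/107712


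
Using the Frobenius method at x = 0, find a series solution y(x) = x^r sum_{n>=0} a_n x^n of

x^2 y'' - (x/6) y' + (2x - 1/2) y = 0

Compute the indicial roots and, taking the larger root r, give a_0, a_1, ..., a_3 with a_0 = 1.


Write in Frobenius form y'' + (p(x)/x) y' + (q(x)/x^2) y = 0:
  p(x) = -1/6,  q(x) = 2x - 1/2.
Indicial equation: r(r-1) + (-1/6) r + (-1/2) = 0 -> roots r_1 = 3/2, r_2 = -1/3.
Take r = r_1 = 3/2. Let y(x) = x^r sum_{n>=0} a_n x^n with a_0 = 1.
Substitute y = x^r sum a_n x^n and match x^{r+n}. The recurrence is
  D(n) a_n + 2 a_{n-1} = 0,  where D(n) = (r+n)(r+n-1) + (-1/6)(r+n) + (-1/2).
  a_n = -2 / D(n) * a_{n-1}.
Since the indicial polynomial factors as (r - r_1)(r - r_2), D(n) = (r_1 + n - r_1)(r_1 + n - r_2) = n(n + 11/6).
Evaluating step by step (a_0 = 1):
  n = 1: D(1) = 1(1 + 11/6) = 17/6; numerator = -2(1) = -2; a_1 = (-2)/(17/6) = -12/17
  n = 2: D(2) = 2(2 + 11/6) = 23/3; numerator = -2(-12/17) = 24/17; a_2 = (24/17)/(23/3) = 72/391
  n = 3: D(3) = 3(3 + 11/6) = 29/2; numerator = -2(72/391) = -144/391; a_3 = (-144/391)/(29/2) = -288/11339

r = 3/2; a_0 = 1; a_1 = -12/17; a_2 = 72/391; a_3 = -288/11339


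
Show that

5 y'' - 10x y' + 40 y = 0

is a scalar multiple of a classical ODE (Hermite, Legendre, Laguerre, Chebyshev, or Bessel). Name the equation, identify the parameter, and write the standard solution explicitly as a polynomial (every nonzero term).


All three coefficients share the factor 5; dividing through by 5 gives  y'' - 2x y' + 8 y = 0.
This matches the Hermite equation y'' - 2x y' + 2n y = 0 with 2n = 8, so n = 4; the polynomial solution is H_4(x).
With y = sum_k a_k x^k, matching x^k gives (k+2)(k+1) a_{k+2} = 2(k - n) a_k = 2(k - 4) a_k. The right side vanishes at k = 4, so the series with the parity of 4 terminates at degree 4.
Standard normalization: leading coefficient of H_n is 2^n, so a_4 = 2^4 = 16. Work downward with a_k = (k+1)(k+2) a_{k+2} / (2(k - n)):
  a_2 = (3)(4)(16) / (2(2 - 4)) = 192/(-4) = -48
  a_0 = (1)(2)(-48) / (2(0 - 4)) = -96/(-8) = 12
Hence H_4(x) = 16 x^4 - 48 x^2 + 12.

H_4(x); series = 16 x^4 - 48 x^2 + 12


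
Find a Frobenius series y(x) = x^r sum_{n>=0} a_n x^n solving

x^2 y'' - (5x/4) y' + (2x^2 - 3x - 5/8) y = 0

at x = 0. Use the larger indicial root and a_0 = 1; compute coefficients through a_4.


Write in Frobenius form y'' + (p(x)/x) y' + (q(x)/x^2) y = 0:
  p(x) = -5/4,  q(x) = 2x^2 - 3x - 5/8.
Indicial equation: r(r-1) + (-5/4) r + (-5/8) = 0 -> roots r_1 = 5/2, r_2 = -1/4.
Take r = r_1 = 5/2. Let y(x) = x^r sum_{n>=0} a_n x^n with a_0 = 1.
Substitute y = x^r sum a_n x^n and match x^{r+n}. The recurrence is
  D(n) a_n - 3 a_{n-1} + 2 a_{n-2} = 0,  where D(n) = (r+n)(r+n-1) + (-5/4)(r+n) + (-5/8).
  a_n = [3 a_{n-1} - 2 a_{n-2}] / D(n).
Since the indicial polynomial factors as (r - r_1)(r - r_2), D(n) = (r_1 + n - r_1)(r_1 + n - r_2) = n(n + 11/4).
Evaluating step by step (a_0 = 1):
  n = 1: D(1) = 1(1 + 11/4) = 15/4; numerator = 3(1) = 3; a_1 = (3)/(15/4) = 4/5
  n = 2: D(2) = 2(2 + 11/4) = 19/2; numerator = 3(4/5) - 2(1) = 2/5; a_2 = (2/5)/(19/2) = 4/95
  n = 3: D(3) = 3(3 + 11/4) = 69/4; numerator = 3(4/95) - 2(4/5) = -28/19; a_3 = (-28/19)/(69/4) = -112/1311
  n = 4: D(4) = 4(4 + 11/4) = 27; numerator = 3(-112/1311) - 2(4/95) = -744/2185; a_4 = (-744/2185)/(27) = -248/19665

r = 5/2; a_0 = 1; a_1 = 4/5; a_2 = 4/95; a_3 = -112/1311; a_4 = -248/19665


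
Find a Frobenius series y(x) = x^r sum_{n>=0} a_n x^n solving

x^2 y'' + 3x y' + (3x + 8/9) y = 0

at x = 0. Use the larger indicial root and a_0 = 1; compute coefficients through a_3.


Write in Frobenius form y'' + (p(x)/x) y' + (q(x)/x^2) y = 0:
  p(x) = 3,  q(x) = 3x + 8/9.
Indicial equation: r(r-1) + (3) r + (8/9) = 0 -> roots r_1 = -2/3, r_2 = -4/3.
Take r = r_1 = -2/3. Let y(x) = x^r sum_{n>=0} a_n x^n with a_0 = 1.
Substitute y = x^r sum a_n x^n and match x^{r+n}. The recurrence is
  D(n) a_n + 3 a_{n-1} = 0,  where D(n) = (r+n)(r+n-1) + (3)(r+n) + (8/9).
  a_n = -3 / D(n) * a_{n-1}.
Since the indicial polynomial factors as (r - r_1)(r - r_2), D(n) = (r_1 + n - r_1)(r_1 + n - r_2) = n(n + 2/3).
Evaluating step by step (a_0 = 1):
  n = 1: D(1) = 1(1 + 2/3) = 5/3; numerator = -3(1) = -3; a_1 = (-3)/(5/3) = -9/5
  n = 2: D(2) = 2(2 + 2/3) = 16/3; numerator = -3(-9/5) = 27/5; a_2 = (27/5)/(16/3) = 81/80
  n = 3: D(3) = 3(3 + 2/3) = 11; numerator = -3(81/80) = -243/80; a_3 = (-243/80)/(11) = -243/880

r = -2/3; a_0 = 1; a_1 = -9/5; a_2 = 81/80; a_3 = -243/880


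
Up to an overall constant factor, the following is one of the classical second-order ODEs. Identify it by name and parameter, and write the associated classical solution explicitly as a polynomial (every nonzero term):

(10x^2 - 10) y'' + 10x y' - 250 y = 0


All three coefficients share the factor -10; dividing through by -10 gives  (1 - x^2) y'' - x y' + 25 y = 0.
This matches the Chebyshev equation (1 - x^2) y'' - x y' + n^2 y = 0 (note the -x y' term, not -2x y') with n^2 = 25, so n = 5; the polynomial solution is T_5(x).
With y = sum_k a_k x^k, matching x^k gives (k+2)(k+1) a_{k+2} = (k^2 - n^2) a_k = (k - 5)(k + 5) a_k. The right side vanishes at k = 5, so the series with the parity of 5 terminates at degree 5.
Standard normalization: leading coefficient of T_n is 2^(n-1), so a_5 = 2^4 = 16. Work downward with a_k = (k+1)(k+2) a_{k+2} / ((k - 5)(k + 5)):
  a_3 = (4)(5)(16) / ((3 - 5)(3 + 5)) = 320/(-16) = -20
  a_1 = (2)(3)(-20) / ((1 - 5)(1 + 5)) = -120/(-24) = 5
Hence T_5(x) = 16 x^5 - 20 x^3 + 5 x.

T_5(x); series = 16 x^5 - 20 x^3 + 5 x


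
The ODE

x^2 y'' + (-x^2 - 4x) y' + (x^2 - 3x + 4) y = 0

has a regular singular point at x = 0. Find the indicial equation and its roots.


Divide by x^2 to reach normal form y'' + P_1(x) y' + P_2(x) y = 0 with P_1(x) = -1 - 4/x and P_2(x) = 1 - 3/x + 4/x^2.
x = 0 is a singular point because the y'-coefficient -1 - 4/x has a pole at x = 0 and the y-coefficient 1 - 3/x + 4/x^2 has a pole at x = 0.
It is a regular singular point because x P_1(x) = p(x) = -x - 4 and x^2 P_2(x) = q(x) = x^2 - 3x + 4 are polynomials, hence analytic at x = 0.
p(0) = -4,  q(0) = 4.
Indicial equation: r(r-1) + p(0) r + q(0) = 0, i.e. r^2 + (p(0) - 1) r + q(0) = 0, i.e. r^2 - 5 r + 4 = 0.
Discriminant: (-5)^2 - 4(4) = 9, so r = (5 ± 3)/2.
Solving: r_1 = 4, r_2 = 1.

indicial: r^2 - 5 r + 4 = 0; roots r_1 = 4, r_2 = 1


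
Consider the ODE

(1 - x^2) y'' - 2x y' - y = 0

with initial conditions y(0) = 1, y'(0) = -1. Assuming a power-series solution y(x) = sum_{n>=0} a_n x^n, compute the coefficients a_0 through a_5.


Ansatz: y(x) = sum_{n>=0} a_n x^n, so y'(x) = sum_{n>=1} n a_n x^(n-1) and y''(x) = sum_{n>=2} n(n-1) a_n x^(n-2).
Substitute into P(x) y'' + Q(x) y' + R(x) y = 0 with P(x) = 1 - x^2, Q(x) = -2x, R(x) = -1, and match powers of x.
Initial conditions: a_0 = 1, a_1 = -1.
Setting the coefficient of each power of x to zero and solving order by order (substituting the coefficients already found):
  x^0: 2 a_2 - a_0 = 0  ->  2 a_2 = a_0 = 1  ->  a_2 = 1/2
  x^1: 6 a_3 - 3 a_1 = 0  ->  6 a_3 = 3 a_1 = -3  ->  a_3 = -1/2
  x^2: 12 a_4 - 7 a_2 = 0  ->  12 a_4 = 7 a_2 = 7/2  ->  a_4 = 7/24
  x^3: 20 a_5 - 13 a_3 = 0  ->  20 a_5 = 13 a_3 = -13/2  ->  a_5 = -13/40
Truncated series: y(x) = 1 - x + (1/2) x^2 - (1/2) x^3 + (7/24) x^4 - (13/40) x^5 + O(x^6).

a_0 = 1; a_1 = -1; a_2 = 1/2; a_3 = -1/2; a_4 = 7/24; a_5 = -13/40


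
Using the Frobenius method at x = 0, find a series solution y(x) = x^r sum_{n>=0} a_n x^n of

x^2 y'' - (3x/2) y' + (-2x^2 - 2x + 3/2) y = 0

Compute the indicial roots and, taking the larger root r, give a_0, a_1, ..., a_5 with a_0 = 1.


Write in Frobenius form y'' + (p(x)/x) y' + (q(x)/x^2) y = 0:
  p(x) = -3/2,  q(x) = -2x^2 - 2x + 3/2.
Indicial equation: r(r-1) + (-3/2) r + (3/2) = 0 -> roots r_1 = 3/2, r_2 = 1.
Take r = r_1 = 3/2. Let y(x) = x^r sum_{n>=0} a_n x^n with a_0 = 1.
Substitute y = x^r sum a_n x^n and match x^{r+n}. The recurrence is
  D(n) a_n - 2 a_{n-1} - 2 a_{n-2} = 0,  where D(n) = (r+n)(r+n-1) + (-3/2)(r+n) + (3/2).
  a_n = [2 a_{n-1} + 2 a_{n-2}] / D(n).
Since the indicial polynomial factors as (r - r_1)(r - r_2), D(n) = (r_1 + n - r_1)(r_1 + n - r_2) = n(n + 1/2).
Evaluating step by step (a_0 = 1):
  n = 1: D(1) = 1(1 + 1/2) = 3/2; numerator = 2(1) = 2; a_1 = (2)/(3/2) = 4/3
  n = 2: D(2) = 2(2 + 1/2) = 5; numerator = 2(4/3) + 2(1) = 14/3; a_2 = (14/3)/(5) = 14/15
  n = 3: D(3) = 3(3 + 1/2) = 21/2; numerator = 2(14/15) + 2(4/3) = 68/15; a_3 = (68/15)/(21/2) = 136/315
  n = 4: D(4) = 4(4 + 1/2) = 18; numerator = 2(136/315) + 2(14/15) = 172/63; a_4 = (172/63)/(18) = 86/567
  n = 5: D(5) = 5(5 + 1/2) = 55/2; numerator = 2(86/567) + 2(136/315) = 3308/2835; a_5 = (3308/2835)/(55/2) = 6616/155925

r = 3/2; a_0 = 1; a_1 = 4/3; a_2 = 14/15; a_3 = 136/315; a_4 = 86/567; a_5 = 6616/155925


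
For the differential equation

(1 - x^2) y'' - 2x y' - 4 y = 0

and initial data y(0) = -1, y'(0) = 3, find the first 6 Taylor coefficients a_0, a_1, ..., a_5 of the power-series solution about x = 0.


Ansatz: y(x) = sum_{n>=0} a_n x^n, so y'(x) = sum_{n>=1} n a_n x^(n-1) and y''(x) = sum_{n>=2} n(n-1) a_n x^(n-2).
Substitute into P(x) y'' + Q(x) y' + R(x) y = 0 with P(x) = 1 - x^2, Q(x) = -2x, R(x) = -4, and match powers of x.
Initial conditions: a_0 = -1, a_1 = 3.
Setting the coefficient of each power of x to zero and solving order by order (substituting the coefficients already found):
  x^0: 2 a_2 - 4 a_0 = 0  ->  2 a_2 = 4 a_0 = -4  ->  a_2 = -2
  x^1: 6 a_3 - 6 a_1 = 0  ->  6 a_3 = 6 a_1 = 18  ->  a_3 = 3
  x^2: 12 a_4 - 10 a_2 = 0  ->  12 a_4 = 10 a_2 = -20  ->  a_4 = -5/3
  x^3: 20 a_5 - 16 a_3 = 0  ->  20 a_5 = 16 a_3 = 48  ->  a_5 = 12/5
Truncated series: y(x) = -1 + 3 x - 2 x^2 + 3 x^3 - (5/3) x^4 + (12/5) x^5 + O(x^6).

a_0 = -1; a_1 = 3; a_2 = -2; a_3 = 3; a_4 = -5/3; a_5 = 12/5


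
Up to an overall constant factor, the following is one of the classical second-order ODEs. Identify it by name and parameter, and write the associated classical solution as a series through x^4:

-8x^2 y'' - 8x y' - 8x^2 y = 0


All three coefficients share the factor -8; dividing through by -8 gives  x^2 y'' + x y' + x^2 y = 0.
This matches the Bessel equation x^2 y'' + x y' + (x^2 - nu^2) y = 0 with nu^2 = 0, so nu = 0; the solution bounded at x = 0 is J_0(x).
Frobenius at x = 0: indicial roots ±nu; for r = nu the recurrence k(k + 2nu) c_k = -c_{k-2} gives the standard series J_nu(x) = sum_{k>=0} (-1)^k / (k! (k+nu)!) (x/2)^(2k+nu). Evaluate the first 3 terms:
  k = 0: (-1)^0 / (0! * 0! * 2^0) x^0 = 1/(1*1*1) x^0 = (1) x^0
  k = 1: (-1)^1 / (1! * 1! * 2^2) x^2 = -1/(1*1*4) x^2 = (-1/4) x^2
  k = 2: (-1)^2 / (2! * 2! * 2^4) x^4 = 1/(2*2*16) x^4 = (1/64) x^4
Hence J_0(x) = x^4/64 - x^2/4 + 1 + ....

J_0(x); series = x^4/64 - x^2/4 + 1


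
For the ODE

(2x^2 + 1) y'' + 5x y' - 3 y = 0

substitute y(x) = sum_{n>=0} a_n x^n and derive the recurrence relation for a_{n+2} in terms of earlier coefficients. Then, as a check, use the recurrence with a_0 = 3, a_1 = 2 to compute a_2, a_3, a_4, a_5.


Substitute y = sum_n a_n x^n.
(1 + 2 x^2) y'' contributes (n+2)(n+1) a_{n+2} + 2 n(n-1) a_n at x^n.
5 x y'(x) contributes 5 n a_n at x^n.
-3 y(x) contributes -3 a_n at x^n.
Matching x^n: (n+2)(n+1) a_{n+2} + (2 n(n-1) + 5 n - 3) a_n = 0.
Thus a_{n+2} = (-2 n(n-1) - 5 n + 3) / ((n+1)(n+2)) * a_n.

Check with a_0 = 3, a_1 = 2 (apply the recurrence for n = 0, 1, 2, 3): a_0 = 3, a_1 = 2, a_2 = 9/2, a_3 = -2/3, a_4 = -33/8, a_5 = 4/5.

a_(n+2) = (-2 n(n-1) - 5 n + 3) / ((n+1)(n+2)) * a_n; check: a_0 = 3, a_1 = 2, a_2 = 9/2, a_3 = -2/3, a_4 = -33/8, a_5 = 4/5
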